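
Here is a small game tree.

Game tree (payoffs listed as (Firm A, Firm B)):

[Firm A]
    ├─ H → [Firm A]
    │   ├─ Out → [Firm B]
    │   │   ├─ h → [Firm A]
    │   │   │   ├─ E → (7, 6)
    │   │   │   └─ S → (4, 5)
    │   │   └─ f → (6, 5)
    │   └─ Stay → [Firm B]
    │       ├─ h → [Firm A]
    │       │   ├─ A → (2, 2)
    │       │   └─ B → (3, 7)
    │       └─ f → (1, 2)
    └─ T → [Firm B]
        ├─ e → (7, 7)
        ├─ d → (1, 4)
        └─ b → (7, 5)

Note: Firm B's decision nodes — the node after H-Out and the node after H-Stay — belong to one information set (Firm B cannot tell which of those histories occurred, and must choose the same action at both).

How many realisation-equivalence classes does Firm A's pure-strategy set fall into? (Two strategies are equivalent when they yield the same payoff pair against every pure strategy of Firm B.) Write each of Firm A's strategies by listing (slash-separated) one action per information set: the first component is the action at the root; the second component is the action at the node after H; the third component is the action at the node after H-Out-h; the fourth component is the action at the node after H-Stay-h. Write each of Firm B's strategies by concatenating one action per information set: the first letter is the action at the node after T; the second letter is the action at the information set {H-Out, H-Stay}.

5

Firm A has 16 pure strategies: H/Out/E/A, H/Out/E/B, H/Out/S/A, H/Out/S/B, H/Stay/E/A, H/Stay/E/B, H/Stay/S/A, H/Stay/S/B, T/Out/E/A, T/Out/E/B, T/Out/S/A, T/Out/S/B, T/Stay/E/A, T/Stay/E/B, T/Stay/S/A, T/Stay/S/B. Columns: eh, ef, dh, df, bh, bf.
{H/Out/E/A, H/Out/E/B} → row (7,6) (6,5) (7,6) (6,5) (7,6) (6,5)
{H/Out/S/A, H/Out/S/B} → row (4,5) (6,5) (4,5) (6,5) (4,5) (6,5)
{H/Stay/E/A, H/Stay/S/A} → row (2,2) (1,2) (2,2) (1,2) (2,2) (1,2)
{H/Stay/E/B, H/Stay/S/B} → row (3,7) (1,2) (3,7) (1,2) (3,7) (1,2)
{T/Out/E/A, T/Out/E/B, T/Out/S/A, T/Out/S/B, T/Stay/E/A, T/Stay/E/B, T/Stay/S/A, T/Stay/S/B} → row (7,7) (7,7) (1,4) (1,4) (7,5) (7,5)
That's 5 distinct rows out of 16 strategies.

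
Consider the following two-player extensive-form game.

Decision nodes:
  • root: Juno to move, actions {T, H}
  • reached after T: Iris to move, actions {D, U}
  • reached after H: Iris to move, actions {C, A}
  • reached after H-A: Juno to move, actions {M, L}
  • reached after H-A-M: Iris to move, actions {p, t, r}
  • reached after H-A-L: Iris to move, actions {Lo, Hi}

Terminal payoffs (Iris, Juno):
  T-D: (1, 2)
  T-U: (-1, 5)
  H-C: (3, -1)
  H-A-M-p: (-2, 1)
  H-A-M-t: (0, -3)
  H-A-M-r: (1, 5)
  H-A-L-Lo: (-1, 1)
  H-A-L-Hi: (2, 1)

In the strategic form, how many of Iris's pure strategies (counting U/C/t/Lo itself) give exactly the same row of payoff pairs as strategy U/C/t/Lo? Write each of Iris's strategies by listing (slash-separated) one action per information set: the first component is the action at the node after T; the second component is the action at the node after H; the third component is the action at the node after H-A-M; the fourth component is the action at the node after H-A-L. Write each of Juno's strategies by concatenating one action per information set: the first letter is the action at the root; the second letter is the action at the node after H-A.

Row for U/C/t/Lo (columns TM, TL, HM, HL): (-1,5) (-1,5) (3,-1) (3,-1).
Under U/C/t/Lo, Iris's choice at the node after H-A-M and at the node after H-A-L can never be reached regardless of what Juno does, so varying those choices leaves every outcome unchanged.
Holding the reachable choices fixed and varying the unreachable ones freely already gives 3 × 2 = 6 equivalent strategies.
No other strategy reproduces this row, so those 6 are the full class: U/C/p/Lo, U/C/p/Hi, U/C/t/Lo, U/C/t/Hi, U/C/r/Lo, U/C/r/Hi.

6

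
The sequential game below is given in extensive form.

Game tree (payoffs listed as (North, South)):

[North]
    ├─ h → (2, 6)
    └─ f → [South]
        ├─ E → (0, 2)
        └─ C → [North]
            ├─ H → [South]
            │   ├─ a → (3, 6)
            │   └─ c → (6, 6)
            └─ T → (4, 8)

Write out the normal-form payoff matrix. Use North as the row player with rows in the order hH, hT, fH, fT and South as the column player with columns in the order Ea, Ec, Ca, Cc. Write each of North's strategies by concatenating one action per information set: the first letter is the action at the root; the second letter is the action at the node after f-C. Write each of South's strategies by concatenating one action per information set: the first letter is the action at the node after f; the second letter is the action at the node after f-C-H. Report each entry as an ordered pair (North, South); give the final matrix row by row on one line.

hH: (2,6) (2,6) (2,6) (2,6) | hT: (2,6) (2,6) (2,6) (2,6) | fH: (0,2) (0,2) (3,6) (6,6) | fT: (0,2) (0,2) (4,8) (4,8)

Row hH: Ea→(2,6), Ec→(2,6), Ca→(2,6), Cc→(2,6)
Row hT: Ea→(2,6), Ec→(2,6), Ca→(2,6), Cc→(2,6)
Row fH: Ea→(0,2), Ec→(0,2), Ca→(3,6), Cc→(6,6)
Row fT: Ea→(0,2), Ec→(0,2), Ca→(4,8), Cc→(4,8)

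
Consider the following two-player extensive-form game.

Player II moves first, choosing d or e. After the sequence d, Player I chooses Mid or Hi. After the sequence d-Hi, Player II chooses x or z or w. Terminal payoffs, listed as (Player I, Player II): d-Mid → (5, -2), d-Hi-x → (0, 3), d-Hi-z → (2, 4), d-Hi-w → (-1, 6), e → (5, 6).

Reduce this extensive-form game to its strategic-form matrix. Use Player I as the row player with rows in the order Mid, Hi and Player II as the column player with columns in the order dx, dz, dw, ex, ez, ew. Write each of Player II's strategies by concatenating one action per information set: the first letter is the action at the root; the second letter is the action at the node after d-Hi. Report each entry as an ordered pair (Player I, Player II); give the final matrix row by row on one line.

Mid: (5,-2) (5,-2) (5,-2) (5,6) (5,6) (5,6) | Hi: (0,3) (2,4) (-1,6) (5,6) (5,6) (5,6)

           dx       dz       dw       ex       ez       ew
 Mid   (5,-2)   (5,-2)   (5,-2)    (5,6)    (5,6)    (5,6)
  Hi    (0,3)    (2,4)   (-1,6)    (5,6)    (5,6)    (5,6)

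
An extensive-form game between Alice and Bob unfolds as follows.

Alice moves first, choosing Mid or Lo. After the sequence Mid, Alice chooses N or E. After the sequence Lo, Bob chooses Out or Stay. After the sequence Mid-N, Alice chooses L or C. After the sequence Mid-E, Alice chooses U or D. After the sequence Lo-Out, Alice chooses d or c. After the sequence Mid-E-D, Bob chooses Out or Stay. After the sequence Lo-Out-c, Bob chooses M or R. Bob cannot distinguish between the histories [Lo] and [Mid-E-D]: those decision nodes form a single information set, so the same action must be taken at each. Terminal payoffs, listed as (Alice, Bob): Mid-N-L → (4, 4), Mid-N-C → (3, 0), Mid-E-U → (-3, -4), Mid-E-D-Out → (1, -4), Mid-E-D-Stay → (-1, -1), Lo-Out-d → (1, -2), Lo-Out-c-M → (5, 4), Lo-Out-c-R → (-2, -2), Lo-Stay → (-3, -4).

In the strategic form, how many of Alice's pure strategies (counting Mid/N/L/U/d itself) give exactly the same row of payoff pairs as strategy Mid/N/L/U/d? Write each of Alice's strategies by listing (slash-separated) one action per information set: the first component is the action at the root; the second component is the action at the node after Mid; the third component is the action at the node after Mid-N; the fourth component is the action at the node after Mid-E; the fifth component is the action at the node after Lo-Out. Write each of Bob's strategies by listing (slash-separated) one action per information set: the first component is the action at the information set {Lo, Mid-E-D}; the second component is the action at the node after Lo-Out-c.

Row for Mid/N/L/U/d (columns Out/M, Out/R, Stay/M, Stay/R): (4,4) (4,4) (4,4) (4,4).
Under Mid/N/L/U/d, Alice's choice at the node after Mid-E and at the node after Lo-Out can never be reached regardless of what Bob does, so varying those choices leaves every outcome unchanged.
Holding the reachable choices fixed and varying the unreachable ones freely already gives 2 × 2 = 4 equivalent strategies.
No other strategy reproduces this row, so those 4 are the full class: Mid/N/L/U/d, Mid/N/L/U/c, Mid/N/L/D/d, Mid/N/L/D/c.

4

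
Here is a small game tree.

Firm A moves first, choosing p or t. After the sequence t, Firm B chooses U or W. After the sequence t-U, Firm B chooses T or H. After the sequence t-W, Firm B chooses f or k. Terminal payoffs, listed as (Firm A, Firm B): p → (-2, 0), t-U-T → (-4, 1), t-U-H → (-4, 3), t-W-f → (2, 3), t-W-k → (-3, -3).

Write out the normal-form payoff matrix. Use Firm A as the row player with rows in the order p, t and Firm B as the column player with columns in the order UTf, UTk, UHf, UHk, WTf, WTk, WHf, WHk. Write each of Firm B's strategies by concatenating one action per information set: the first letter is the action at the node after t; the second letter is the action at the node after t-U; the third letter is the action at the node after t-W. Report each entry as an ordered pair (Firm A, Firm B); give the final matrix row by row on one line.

p: (-2,0) (-2,0) (-2,0) (-2,0) (-2,0) (-2,0) (-2,0) (-2,0) | t: (-4,1) (-4,1) (-4,3) (-4,3) (2,3) (-3,-3) (2,3) (-3,-3)

Row p: UTf→(-2,0), UTk→(-2,0), UHf→(-2,0), UHk→(-2,0), WTf→(-2,0), WTk→(-2,0), WHf→(-2,0), WHk→(-2,0)
Row t: UTf→(-4,1), UTk→(-4,1), UHf→(-4,3), UHk→(-4,3), WTf→(2,3), WTk→(-3,-3), WHf→(2,3), WHk→(-3,-3)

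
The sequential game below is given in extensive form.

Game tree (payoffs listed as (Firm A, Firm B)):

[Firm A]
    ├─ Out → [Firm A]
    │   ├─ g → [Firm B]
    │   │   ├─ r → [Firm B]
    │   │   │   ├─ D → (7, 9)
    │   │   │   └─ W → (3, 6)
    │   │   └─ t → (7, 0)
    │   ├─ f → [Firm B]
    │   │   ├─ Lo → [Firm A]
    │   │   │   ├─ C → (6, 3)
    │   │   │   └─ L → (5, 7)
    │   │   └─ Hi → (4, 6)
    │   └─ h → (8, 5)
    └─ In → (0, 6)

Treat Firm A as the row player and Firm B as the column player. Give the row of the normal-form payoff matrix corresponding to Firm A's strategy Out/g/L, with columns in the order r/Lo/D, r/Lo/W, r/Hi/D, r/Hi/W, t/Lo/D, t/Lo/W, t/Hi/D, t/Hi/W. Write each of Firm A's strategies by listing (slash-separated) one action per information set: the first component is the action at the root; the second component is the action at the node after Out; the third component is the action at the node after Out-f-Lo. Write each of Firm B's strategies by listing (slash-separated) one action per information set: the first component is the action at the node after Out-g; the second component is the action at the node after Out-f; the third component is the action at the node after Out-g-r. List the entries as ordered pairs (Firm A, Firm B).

vs r/Lo/D: Firm A plays Out → Firm A plays g at [Out] → Firm B plays r at [Out-g] → Firm B plays D at [Out-g-r] → (7, 9)
vs r/Lo/W: Firm A plays Out → Firm A plays g at [Out] → Firm B plays r at [Out-g] → Firm B plays W at [Out-g-r] → (3, 6)
vs r/Hi/D: Firm A plays Out → Firm A plays g at [Out] → Firm B plays r at [Out-g] → Firm B plays D at [Out-g-r] → (7, 9)
vs r/Hi/W: Firm A plays Out → Firm A plays g at [Out] → Firm B plays r at [Out-g] → Firm B plays W at [Out-g-r] → (3, 6)
vs t/Lo/D: Firm A plays Out → Firm A plays g at [Out] → Firm B plays t at [Out-g] → (7, 0)
vs t/Lo/W: Firm A plays Out → Firm A plays g at [Out] → Firm B plays t at [Out-g] → (7, 0)
vs t/Hi/D: Firm A plays Out → Firm A plays g at [Out] → Firm B plays t at [Out-g] → (7, 0)
vs t/Hi/W: Firm A plays Out → Firm A plays g at [Out] → Firm B plays t at [Out-g] → (7, 0)

(7,9) (3,6) (7,9) (3,6) (7,0) (7,0) (7,0) (7,0)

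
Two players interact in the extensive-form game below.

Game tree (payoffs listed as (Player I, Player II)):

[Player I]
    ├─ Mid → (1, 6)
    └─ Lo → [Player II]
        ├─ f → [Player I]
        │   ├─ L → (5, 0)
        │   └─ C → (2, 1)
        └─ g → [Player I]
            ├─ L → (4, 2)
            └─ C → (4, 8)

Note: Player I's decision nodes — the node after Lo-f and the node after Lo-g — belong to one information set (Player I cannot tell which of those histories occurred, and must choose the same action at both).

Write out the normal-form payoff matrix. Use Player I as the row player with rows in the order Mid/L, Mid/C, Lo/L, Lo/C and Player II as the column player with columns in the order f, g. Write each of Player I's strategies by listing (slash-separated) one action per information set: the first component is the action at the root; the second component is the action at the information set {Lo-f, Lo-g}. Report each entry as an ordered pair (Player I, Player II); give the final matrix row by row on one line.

Mid/L: (1,6) (1,6) | Mid/C: (1,6) (1,6) | Lo/L: (5,0) (4,2) | Lo/C: (2,1) (4,8)

Row Mid/L: f→(1,6), g→(1,6)
Row Mid/C: f→(1,6), g→(1,6)
Row Lo/L: f→(5,0), g→(4,2)
Row Lo/C: f→(2,1), g→(4,8)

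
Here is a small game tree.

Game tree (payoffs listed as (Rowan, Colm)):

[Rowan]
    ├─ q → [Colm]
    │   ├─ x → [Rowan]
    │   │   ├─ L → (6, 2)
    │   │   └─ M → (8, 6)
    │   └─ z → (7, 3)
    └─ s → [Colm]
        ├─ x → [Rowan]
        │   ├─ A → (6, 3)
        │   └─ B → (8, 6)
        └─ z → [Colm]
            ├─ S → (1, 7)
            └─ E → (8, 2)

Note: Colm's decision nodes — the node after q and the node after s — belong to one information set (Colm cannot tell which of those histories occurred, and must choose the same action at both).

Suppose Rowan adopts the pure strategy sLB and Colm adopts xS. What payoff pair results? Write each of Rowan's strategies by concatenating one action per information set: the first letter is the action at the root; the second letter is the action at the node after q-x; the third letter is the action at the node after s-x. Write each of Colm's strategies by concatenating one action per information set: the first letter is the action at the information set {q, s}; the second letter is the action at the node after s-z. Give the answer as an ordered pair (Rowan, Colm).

Trace the play path from the root:
  Rowan plays s
  Colm plays x at [s]
  Rowan plays B at [s-x]
→ terminal payoff (8, 6).
(Rowan's choice at the node after q-x is never reached on this path, so it doesn't affect the outcome.)

(8, 6)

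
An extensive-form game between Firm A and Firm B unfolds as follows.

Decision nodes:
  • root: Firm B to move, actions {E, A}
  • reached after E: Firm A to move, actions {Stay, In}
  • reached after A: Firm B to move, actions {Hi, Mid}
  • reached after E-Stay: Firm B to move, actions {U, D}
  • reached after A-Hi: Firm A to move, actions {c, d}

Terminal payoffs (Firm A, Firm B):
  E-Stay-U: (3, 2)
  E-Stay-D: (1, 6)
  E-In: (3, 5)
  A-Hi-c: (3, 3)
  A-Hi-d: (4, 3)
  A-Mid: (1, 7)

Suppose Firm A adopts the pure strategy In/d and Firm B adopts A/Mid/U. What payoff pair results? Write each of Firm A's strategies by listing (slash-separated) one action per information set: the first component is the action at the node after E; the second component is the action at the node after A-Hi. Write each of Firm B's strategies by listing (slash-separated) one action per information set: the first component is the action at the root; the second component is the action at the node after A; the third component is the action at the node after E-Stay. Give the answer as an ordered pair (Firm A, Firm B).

Trace the play path from the root:
  Firm B plays A
  Firm B plays Mid at [A]
→ terminal payoff (1, 7).
(Firm A's choice at the node after E is never reached on this path, so it doesn't affect the outcome.)

(1, 7)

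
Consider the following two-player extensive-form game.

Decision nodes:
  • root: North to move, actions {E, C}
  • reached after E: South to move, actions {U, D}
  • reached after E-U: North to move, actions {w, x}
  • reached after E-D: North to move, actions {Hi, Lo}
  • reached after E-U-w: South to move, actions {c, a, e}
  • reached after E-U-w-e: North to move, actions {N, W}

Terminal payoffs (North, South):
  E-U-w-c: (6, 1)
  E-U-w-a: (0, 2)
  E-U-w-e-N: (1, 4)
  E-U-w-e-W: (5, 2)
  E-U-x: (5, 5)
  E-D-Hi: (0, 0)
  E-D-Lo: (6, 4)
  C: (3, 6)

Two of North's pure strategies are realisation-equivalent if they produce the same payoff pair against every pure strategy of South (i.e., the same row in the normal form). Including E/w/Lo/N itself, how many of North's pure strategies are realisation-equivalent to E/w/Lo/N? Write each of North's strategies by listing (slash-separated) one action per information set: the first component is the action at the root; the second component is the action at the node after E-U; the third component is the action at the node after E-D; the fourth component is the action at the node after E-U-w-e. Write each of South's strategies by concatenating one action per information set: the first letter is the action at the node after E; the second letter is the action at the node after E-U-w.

1

Row for E/w/Lo/N (columns Uc, Ua, Ue, Dc, Da, De): (6,1) (0,2) (1,4) (6,4) (6,4) (6,4).
Every one of North's information sets is on the play path for some reply by South when North follows E/w/Lo/N.
Changing the action at any of them therefore changes at least one column, so only E/w/Lo/N itself gives this row.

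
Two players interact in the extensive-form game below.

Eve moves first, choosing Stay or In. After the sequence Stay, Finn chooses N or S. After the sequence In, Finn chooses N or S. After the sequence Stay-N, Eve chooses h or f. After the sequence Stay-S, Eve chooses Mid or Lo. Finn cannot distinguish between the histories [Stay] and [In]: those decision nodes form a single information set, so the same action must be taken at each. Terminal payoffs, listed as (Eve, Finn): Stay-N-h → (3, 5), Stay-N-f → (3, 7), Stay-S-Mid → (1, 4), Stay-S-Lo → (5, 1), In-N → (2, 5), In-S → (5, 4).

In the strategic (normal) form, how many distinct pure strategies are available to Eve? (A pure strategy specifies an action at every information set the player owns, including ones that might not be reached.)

Eve owns the root with actions {Stay, In} — two choices.
Eve owns the node after Stay-N with actions {h, f} — two choices.
Eve owns the node after Stay-S with actions {Mid, Lo} — two choices.
A pure strategy fixes one action at each information set independently, so the count is the product 2 × 2 × 2 = 8.
(For reference, Finn has 2 pure strategies, giving a 8×2 normal-form matrix.)

8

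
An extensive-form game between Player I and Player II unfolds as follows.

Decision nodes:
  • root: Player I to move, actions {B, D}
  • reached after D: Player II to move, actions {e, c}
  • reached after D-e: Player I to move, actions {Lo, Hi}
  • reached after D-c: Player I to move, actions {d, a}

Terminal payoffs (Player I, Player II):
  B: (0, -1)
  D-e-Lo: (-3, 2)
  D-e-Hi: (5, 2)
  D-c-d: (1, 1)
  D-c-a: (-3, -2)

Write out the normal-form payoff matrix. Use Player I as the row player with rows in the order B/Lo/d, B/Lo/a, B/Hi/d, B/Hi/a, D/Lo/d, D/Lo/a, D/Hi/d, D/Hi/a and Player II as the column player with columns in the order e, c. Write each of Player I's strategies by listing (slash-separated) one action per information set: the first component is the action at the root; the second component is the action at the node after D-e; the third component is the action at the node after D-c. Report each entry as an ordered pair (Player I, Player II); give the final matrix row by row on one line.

              e        c
B/Lo/d   (0,-1)   (0,-1)
B/Lo/a   (0,-1)   (0,-1)
B/Hi/d   (0,-1)   (0,-1)
B/Hi/a   (0,-1)   (0,-1)
D/Lo/d   (-3,2)    (1,1)
D/Lo/a   (-3,2)  (-3,-2)
D/Hi/d    (5,2)    (1,1)
D/Hi/a    (5,2)  (-3,-2)

B/Lo/d: (0,-1) (0,-1) | B/Lo/a: (0,-1) (0,-1) | B/Hi/d: (0,-1) (0,-1) | B/Hi/a: (0,-1) (0,-1) | D/Lo/d: (-3,2) (1,1) | D/Lo/a: (-3,2) (-3,-2) | D/Hi/d: (5,2) (1,1) | D/Hi/a: (5,2) (-3,-2)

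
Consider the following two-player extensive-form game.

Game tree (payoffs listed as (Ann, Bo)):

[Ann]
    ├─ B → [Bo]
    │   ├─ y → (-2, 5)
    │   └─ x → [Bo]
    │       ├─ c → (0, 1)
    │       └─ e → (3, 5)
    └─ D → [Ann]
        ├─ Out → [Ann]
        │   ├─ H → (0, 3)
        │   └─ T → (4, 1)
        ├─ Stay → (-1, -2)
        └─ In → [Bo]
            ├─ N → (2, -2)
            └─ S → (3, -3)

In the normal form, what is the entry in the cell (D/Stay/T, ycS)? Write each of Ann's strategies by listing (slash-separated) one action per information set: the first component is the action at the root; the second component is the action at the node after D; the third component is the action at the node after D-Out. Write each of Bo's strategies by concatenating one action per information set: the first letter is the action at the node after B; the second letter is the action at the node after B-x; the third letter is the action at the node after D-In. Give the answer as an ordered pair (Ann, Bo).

Trace the play path from the root:
  Ann plays D
  Ann plays Stay at [D]
→ terminal payoff (-1, -2).
(Ann's choice at the node after D-Out is never reached on this path, so it doesn't affect the outcome.)

(-1, -2)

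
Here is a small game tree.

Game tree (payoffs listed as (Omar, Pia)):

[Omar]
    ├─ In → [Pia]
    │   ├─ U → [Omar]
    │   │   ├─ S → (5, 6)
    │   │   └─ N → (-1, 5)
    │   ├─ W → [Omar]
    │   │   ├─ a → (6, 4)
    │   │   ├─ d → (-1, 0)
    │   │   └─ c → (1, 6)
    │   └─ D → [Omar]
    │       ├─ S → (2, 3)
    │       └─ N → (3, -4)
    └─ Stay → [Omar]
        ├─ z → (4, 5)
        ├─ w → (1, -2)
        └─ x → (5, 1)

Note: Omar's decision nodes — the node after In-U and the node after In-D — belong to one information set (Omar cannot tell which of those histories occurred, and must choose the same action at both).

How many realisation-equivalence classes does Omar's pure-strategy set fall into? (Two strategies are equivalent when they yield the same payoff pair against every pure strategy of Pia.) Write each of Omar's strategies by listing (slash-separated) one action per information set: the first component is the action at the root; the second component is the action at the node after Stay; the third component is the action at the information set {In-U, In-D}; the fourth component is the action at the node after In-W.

9

Omar has 36 pure strategies: In/z/S/a, In/z/S/d, In/z/S/c, In/z/N/a, In/z/N/d, In/z/N/c, In/w/S/a, In/w/S/d, In/w/S/c, In/w/N/a, In/w/N/d, In/w/N/c, In/x/S/a, In/x/S/d, In/x/S/c, In/x/N/a, In/x/N/d, In/x/N/c, Stay/z/S/a, Stay/z/S/d, Stay/z/S/c, Stay/z/N/a, Stay/z/N/d, Stay/z/N/c, Stay/w/S/a, Stay/w/S/d, Stay/w/S/c, Stay/w/N/a, Stay/w/N/d, Stay/w/N/c, Stay/x/S/a, Stay/x/S/d, Stay/x/S/c, Stay/x/N/a, Stay/x/N/d, Stay/x/N/c. Columns: U, W, D.
{In/z/S/a, In/w/S/a, In/x/S/a} → row (5,6) (6,4) (2,3)
{In/z/S/d, In/w/S/d, In/x/S/d} → row (5,6) (-1,0) (2,3)
{In/z/S/c, In/w/S/c, In/x/S/c} → row (5,6) (1,6) (2,3)
{In/z/N/a, In/w/N/a, In/x/N/a} → row (-1,5) (6,4) (3,-4)
{In/z/N/d, In/w/N/d, In/x/N/d} → row (-1,5) (-1,0) (3,-4)
{In/z/N/c, In/w/N/c, In/x/N/c} → row (-1,5) (1,6) (3,-4)
{Stay/z/S/a, Stay/z/S/d, Stay/z/S/c, Stay/z/N/a, Stay/z/N/d, Stay/z/N/c} → row (4,5) (4,5) (4,5)
{Stay/w/S/a, Stay/w/S/d, Stay/w/S/c, Stay/w/N/a, Stay/w/N/d, Stay/w/N/c} → row (1,-2) (1,-2) (1,-2)
{Stay/x/S/a, Stay/x/S/d, Stay/x/S/c, Stay/x/N/a, Stay/x/N/d, Stay/x/N/c} → row (5,1) (5,1) (5,1)
That's 9 distinct rows out of 36 strategies.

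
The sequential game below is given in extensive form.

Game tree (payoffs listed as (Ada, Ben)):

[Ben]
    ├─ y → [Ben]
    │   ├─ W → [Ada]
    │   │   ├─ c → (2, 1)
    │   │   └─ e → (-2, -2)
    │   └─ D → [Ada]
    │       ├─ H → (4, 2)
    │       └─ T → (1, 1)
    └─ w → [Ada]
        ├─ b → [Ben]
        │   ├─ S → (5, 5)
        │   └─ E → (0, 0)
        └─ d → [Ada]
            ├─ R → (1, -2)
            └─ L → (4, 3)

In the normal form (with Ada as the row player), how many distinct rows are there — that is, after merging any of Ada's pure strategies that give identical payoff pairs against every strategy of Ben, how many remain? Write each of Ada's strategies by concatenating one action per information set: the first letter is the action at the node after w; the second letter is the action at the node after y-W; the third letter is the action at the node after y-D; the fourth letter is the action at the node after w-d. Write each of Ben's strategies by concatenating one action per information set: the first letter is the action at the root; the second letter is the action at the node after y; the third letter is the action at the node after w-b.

12

Ada has 16 pure strategies: bcHR, bcHL, bcTR, bcTL, beHR, beHL, beTR, beTL, dcHR, dcHL, dcTR, dcTL, deHR, deHL, deTR, deTL. Columns: yWS, yWE, yDS, yDE, wWS, wWE, wDS, wDE.
{bcHR, bcHL} → row (2,1) (2,1) (4,2) (4,2) (5,5) (0,0) (5,5) (0,0)
{bcTR, bcTL} → row (2,1) (2,1) (1,1) (1,1) (5,5) (0,0) (5,5) (0,0)
{beHR, beHL} → row (-2,-2) (-2,-2) (4,2) (4,2) (5,5) (0,0) (5,5) (0,0)
{beTR, beTL} → row (-2,-2) (-2,-2) (1,1) (1,1) (5,5) (0,0) (5,5) (0,0)
{dcHR} → row (2,1) (2,1) (4,2) (4,2) (1,-2) (1,-2) (1,-2) (1,-2)
{dcHL} → row (2,1) (2,1) (4,2) (4,2) (4,3) (4,3) (4,3) (4,3)
{dcTR} → row (2,1) (2,1) (1,1) (1,1) (1,-2) (1,-2) (1,-2) (1,-2)
{dcTL} → row (2,1) (2,1) (1,1) (1,1) (4,3) (4,3) (4,3) (4,3)
{deHR} → row (-2,-2) (-2,-2) (4,2) (4,2) (1,-2) (1,-2) (1,-2) (1,-2)
{deHL} → row (-2,-2) (-2,-2) (4,2) (4,2) (4,3) (4,3) (4,3) (4,3)
{deTR} → row (-2,-2) (-2,-2) (1,1) (1,1) (1,-2) (1,-2) (1,-2) (1,-2)
{deTL} → row (-2,-2) (-2,-2) (1,1) (1,1) (4,3) (4,3) (4,3) (4,3)
That's 12 distinct rows out of 16 strategies.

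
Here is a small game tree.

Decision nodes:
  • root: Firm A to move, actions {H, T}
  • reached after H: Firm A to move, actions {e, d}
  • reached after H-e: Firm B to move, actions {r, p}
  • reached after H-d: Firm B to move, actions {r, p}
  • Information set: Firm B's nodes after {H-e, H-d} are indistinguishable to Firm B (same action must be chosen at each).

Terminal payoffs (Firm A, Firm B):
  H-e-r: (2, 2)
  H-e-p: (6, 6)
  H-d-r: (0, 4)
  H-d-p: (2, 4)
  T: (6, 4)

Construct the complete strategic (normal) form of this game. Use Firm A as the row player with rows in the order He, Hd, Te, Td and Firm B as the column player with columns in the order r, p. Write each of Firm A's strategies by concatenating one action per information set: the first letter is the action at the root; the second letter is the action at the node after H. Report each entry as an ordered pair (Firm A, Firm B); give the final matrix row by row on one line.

Row He: r→(2,2), p→(6,6)
Row Hd: r→(0,4), p→(2,4)
Row Te: r→(6,4), p→(6,4)
Row Td: r→(6,4), p→(6,4)

He: (2,2) (6,6) | Hd: (0,4) (2,4) | Te: (6,4) (6,4) | Td: (6,4) (6,4)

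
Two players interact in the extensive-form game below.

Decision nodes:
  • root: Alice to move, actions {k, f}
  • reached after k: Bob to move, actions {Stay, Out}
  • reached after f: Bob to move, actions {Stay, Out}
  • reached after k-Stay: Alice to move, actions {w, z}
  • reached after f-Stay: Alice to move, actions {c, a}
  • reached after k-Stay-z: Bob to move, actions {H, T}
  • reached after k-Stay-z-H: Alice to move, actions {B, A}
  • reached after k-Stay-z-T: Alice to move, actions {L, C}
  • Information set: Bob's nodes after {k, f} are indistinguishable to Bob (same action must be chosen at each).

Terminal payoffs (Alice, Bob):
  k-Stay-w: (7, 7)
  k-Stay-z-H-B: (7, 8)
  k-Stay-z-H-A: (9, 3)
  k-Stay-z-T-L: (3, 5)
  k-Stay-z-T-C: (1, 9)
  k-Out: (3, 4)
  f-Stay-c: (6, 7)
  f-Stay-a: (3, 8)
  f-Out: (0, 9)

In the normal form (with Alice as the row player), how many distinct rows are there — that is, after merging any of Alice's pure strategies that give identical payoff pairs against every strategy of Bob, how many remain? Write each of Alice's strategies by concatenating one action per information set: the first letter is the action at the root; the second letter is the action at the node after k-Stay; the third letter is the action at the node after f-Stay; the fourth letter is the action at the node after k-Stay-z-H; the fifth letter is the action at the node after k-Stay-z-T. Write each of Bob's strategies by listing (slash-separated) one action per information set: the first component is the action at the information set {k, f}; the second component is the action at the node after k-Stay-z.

7

Alice has 32 pure strategies: kwcBL, kwcBC, kwcAL, kwcAC, kwaBL, kwaBC, kwaAL, kwaAC, kzcBL, kzcBC, kzcAL, kzcAC, kzaBL, kzaBC, kzaAL, kzaAC, fwcBL, fwcBC, fwcAL, fwcAC, fwaBL, fwaBC, fwaAL, fwaAC, fzcBL, fzcBC, fzcAL, fzcAC, fzaBL, fzaBC, fzaAL, fzaAC. Columns: Stay/H, Stay/T, Out/H, Out/T.
{kwcBL, kwcBC, kwcAL, kwcAC, kwaBL, kwaBC, kwaAL, kwaAC} → row (7,7) (7,7) (3,4) (3,4)
{kzcBL, kzaBL} → row (7,8) (3,5) (3,4) (3,4)
{kzcBC, kzaBC} → row (7,8) (1,9) (3,4) (3,4)
{kzcAL, kzaAL} → row (9,3) (3,5) (3,4) (3,4)
{kzcAC, kzaAC} → row (9,3) (1,9) (3,4) (3,4)
{fwcBL, fwcBC, fwcAL, fwcAC, fzcBL, fzcBC, fzcAL, fzcAC} → row (6,7) (6,7) (0,9) (0,9)
{fwaBL, fwaBC, fwaAL, fwaAC, fzaBL, fzaBC, fzaAL, fzaAC} → row (3,8) (3,8) (0,9) (0,9)
That's 7 distinct rows out of 32 strategies.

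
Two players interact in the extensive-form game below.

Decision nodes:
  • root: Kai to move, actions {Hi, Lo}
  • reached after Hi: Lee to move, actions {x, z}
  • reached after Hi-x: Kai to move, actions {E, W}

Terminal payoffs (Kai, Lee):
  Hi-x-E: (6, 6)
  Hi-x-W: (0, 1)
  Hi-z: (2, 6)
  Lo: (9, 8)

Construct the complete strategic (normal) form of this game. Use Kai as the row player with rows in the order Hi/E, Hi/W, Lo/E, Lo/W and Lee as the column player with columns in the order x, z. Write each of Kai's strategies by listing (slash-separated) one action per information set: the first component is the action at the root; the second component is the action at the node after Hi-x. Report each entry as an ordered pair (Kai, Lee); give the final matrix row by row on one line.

Hi/E: (6,6) (2,6) | Hi/W: (0,1) (2,6) | Lo/E: (9,8) (9,8) | Lo/W: (9,8) (9,8)

Row Hi/E: x→(6,6), z→(2,6)
Row Hi/W: x→(0,1), z→(2,6)
Row Lo/E: x→(9,8), z→(9,8)
Row Lo/W: x→(9,8), z→(9,8)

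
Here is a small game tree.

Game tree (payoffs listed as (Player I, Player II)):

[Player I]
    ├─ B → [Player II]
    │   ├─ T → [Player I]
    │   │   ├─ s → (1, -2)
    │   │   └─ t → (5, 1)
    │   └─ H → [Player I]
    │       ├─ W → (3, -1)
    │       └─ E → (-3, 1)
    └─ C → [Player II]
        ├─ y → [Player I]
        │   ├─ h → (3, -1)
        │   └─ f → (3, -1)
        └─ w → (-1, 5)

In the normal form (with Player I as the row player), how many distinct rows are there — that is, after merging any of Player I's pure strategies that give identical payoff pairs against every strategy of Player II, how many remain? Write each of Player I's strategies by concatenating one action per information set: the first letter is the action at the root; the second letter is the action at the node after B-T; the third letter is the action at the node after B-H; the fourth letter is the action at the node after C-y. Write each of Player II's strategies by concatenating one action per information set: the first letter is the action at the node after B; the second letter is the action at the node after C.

Player I has 16 pure strategies: BsWh, BsWf, BsEh, BsEf, BtWh, BtWf, BtEh, BtEf, CsWh, CsWf, CsEh, CsEf, CtWh, CtWf, CtEh, CtEf. Columns: Ty, Tw, Hy, Hw.
{BsWh, BsWf} → row (1,-2) (1,-2) (3,-1) (3,-1)
{BsEh, BsEf} → row (1,-2) (1,-2) (-3,1) (-3,1)
{BtWh, BtWf} → row (5,1) (5,1) (3,-1) (3,-1)
{BtEh, BtEf} → row (5,1) (5,1) (-3,1) (-3,1)
{CsWh, CsWf, CsEh, CsEf, CtWh, CtWf, CtEh, CtEf} → row (3,-1) (-1,5) (3,-1) (-1,5)
That's 5 distinct rows out of 16 strategies.

5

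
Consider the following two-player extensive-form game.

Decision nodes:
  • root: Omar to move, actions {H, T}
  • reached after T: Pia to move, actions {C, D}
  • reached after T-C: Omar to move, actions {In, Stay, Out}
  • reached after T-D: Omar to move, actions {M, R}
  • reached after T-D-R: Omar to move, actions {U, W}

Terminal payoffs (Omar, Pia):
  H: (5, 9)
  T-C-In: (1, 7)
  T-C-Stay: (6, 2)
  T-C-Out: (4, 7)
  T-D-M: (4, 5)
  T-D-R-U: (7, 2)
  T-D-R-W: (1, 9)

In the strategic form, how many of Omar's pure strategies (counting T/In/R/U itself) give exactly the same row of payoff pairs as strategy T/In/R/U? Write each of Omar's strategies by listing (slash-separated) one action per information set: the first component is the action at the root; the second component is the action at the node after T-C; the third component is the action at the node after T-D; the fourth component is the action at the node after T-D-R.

Row for T/In/R/U (columns C, D): (1,7) (7,2).
Every one of Omar's information sets is on the play path for some reply by Pia when Omar follows T/In/R/U.
Changing the action at any of them therefore changes at least one column, so only T/In/R/U itself gives this row.

1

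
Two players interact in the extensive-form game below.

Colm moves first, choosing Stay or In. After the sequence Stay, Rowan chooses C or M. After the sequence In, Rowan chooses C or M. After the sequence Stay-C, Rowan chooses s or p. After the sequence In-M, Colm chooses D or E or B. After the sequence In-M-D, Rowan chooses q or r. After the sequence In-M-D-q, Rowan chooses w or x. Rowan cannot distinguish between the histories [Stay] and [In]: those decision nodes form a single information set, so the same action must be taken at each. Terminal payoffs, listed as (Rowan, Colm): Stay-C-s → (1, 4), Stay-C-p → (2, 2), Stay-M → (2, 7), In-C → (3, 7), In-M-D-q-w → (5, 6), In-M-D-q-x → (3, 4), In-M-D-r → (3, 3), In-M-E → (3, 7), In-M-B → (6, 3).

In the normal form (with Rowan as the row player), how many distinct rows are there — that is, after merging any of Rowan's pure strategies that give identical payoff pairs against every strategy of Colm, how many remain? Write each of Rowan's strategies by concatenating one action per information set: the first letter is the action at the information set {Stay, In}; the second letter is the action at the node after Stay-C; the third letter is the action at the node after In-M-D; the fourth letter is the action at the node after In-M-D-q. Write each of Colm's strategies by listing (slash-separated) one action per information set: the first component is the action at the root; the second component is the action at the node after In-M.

5

Rowan has 16 pure strategies: Csqw, Csqx, Csrw, Csrx, Cpqw, Cpqx, Cprw, Cprx, Msqw, Msqx, Msrw, Msrx, Mpqw, Mpqx, Mprw, Mprx. Columns: Stay/D, Stay/E, Stay/B, In/D, In/E, In/B.
{Csqw, Csqx, Csrw, Csrx} → row (1,4) (1,4) (1,4) (3,7) (3,7) (3,7)
{Cpqw, Cpqx, Cprw, Cprx} → row (2,2) (2,2) (2,2) (3,7) (3,7) (3,7)
{Msqw, Mpqw} → row (2,7) (2,7) (2,7) (5,6) (3,7) (6,3)
{Msqx, Mpqx} → row (2,7) (2,7) (2,7) (3,4) (3,7) (6,3)
{Msrw, Msrx, Mprw, Mprx} → row (2,7) (2,7) (2,7) (3,3) (3,7) (6,3)
That's 5 distinct rows out of 16 strategies.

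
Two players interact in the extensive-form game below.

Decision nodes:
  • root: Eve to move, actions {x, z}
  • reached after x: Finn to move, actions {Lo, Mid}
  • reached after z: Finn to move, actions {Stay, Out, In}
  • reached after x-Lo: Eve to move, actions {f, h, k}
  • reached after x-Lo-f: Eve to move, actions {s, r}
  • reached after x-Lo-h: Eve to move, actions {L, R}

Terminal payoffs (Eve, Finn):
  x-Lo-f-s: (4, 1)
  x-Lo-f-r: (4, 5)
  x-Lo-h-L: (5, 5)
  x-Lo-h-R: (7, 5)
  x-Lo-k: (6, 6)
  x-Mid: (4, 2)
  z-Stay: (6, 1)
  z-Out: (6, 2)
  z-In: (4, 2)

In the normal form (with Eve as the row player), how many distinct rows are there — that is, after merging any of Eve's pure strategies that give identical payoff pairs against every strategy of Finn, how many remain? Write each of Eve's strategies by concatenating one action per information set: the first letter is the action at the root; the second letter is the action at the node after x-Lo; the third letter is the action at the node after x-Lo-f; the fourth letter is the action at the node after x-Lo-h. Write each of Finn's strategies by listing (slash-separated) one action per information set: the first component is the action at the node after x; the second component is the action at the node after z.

Eve has 24 pure strategies: xfsL, xfsR, xfrL, xfrR, xhsL, xhsR, xhrL, xhrR, xksL, xksR, xkrL, xkrR, zfsL, zfsR, zfrL, zfrR, zhsL, zhsR, zhrL, zhrR, zksL, zksR, zkrL, zkrR. Columns: Lo/Stay, Lo/Out, Lo/In, Mid/Stay, Mid/Out, Mid/In.
{xfsL, xfsR} → row (4,1) (4,1) (4,1) (4,2) (4,2) (4,2)
{xfrL, xfrR} → row (4,5) (4,5) (4,5) (4,2) (4,2) (4,2)
{xhsL, xhrL} → row (5,5) (5,5) (5,5) (4,2) (4,2) (4,2)
{xhsR, xhrR} → row (7,5) (7,5) (7,5) (4,2) (4,2) (4,2)
{xksL, xksR, xkrL, xkrR} → row (6,6) (6,6) (6,6) (4,2) (4,2) (4,2)
{zfsL, zfsR, zfrL, zfrR, zhsL, zhsR, zhrL, zhrR, zksL, zksR, zkrL, zkrR} → row (6,1) (6,2) (4,2) (6,1) (6,2) (4,2)
That's 6 distinct rows out of 24 strategies.

6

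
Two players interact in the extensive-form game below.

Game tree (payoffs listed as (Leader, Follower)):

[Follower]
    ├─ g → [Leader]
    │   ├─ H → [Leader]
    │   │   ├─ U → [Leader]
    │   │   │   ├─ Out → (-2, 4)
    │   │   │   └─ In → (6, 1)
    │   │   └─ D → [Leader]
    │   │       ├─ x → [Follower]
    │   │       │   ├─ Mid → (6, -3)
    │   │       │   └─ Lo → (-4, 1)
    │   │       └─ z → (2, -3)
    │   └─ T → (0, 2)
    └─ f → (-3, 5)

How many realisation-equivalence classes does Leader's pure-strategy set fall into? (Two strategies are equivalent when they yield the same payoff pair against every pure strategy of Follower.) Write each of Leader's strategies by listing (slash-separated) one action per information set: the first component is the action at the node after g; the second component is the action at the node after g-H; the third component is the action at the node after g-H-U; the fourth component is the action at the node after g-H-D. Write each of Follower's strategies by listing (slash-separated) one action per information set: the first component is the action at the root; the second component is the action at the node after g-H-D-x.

Leader has 16 pure strategies: H/U/Out/x, H/U/Out/z, H/U/In/x, H/U/In/z, H/D/Out/x, H/D/Out/z, H/D/In/x, H/D/In/z, T/U/Out/x, T/U/Out/z, T/U/In/x, T/U/In/z, T/D/Out/x, T/D/Out/z, T/D/In/x, T/D/In/z. Columns: g/Mid, g/Lo, f/Mid, f/Lo.
{H/U/Out/x, H/U/Out/z} → row (-2,4) (-2,4) (-3,5) (-3,5)
{H/U/In/x, H/U/In/z} → row (6,1) (6,1) (-3,5) (-3,5)
{H/D/Out/x, H/D/In/x} → row (6,-3) (-4,1) (-3,5) (-3,5)
{H/D/Out/z, H/D/In/z} → row (2,-3) (2,-3) (-3,5) (-3,5)
{T/U/Out/x, T/U/Out/z, T/U/In/x, T/U/In/z, T/D/Out/x, T/D/Out/z, T/D/In/x, T/D/In/z} → row (0,2) (0,2) (-3,5) (-3,5)
That's 5 distinct rows out of 16 strategies.

5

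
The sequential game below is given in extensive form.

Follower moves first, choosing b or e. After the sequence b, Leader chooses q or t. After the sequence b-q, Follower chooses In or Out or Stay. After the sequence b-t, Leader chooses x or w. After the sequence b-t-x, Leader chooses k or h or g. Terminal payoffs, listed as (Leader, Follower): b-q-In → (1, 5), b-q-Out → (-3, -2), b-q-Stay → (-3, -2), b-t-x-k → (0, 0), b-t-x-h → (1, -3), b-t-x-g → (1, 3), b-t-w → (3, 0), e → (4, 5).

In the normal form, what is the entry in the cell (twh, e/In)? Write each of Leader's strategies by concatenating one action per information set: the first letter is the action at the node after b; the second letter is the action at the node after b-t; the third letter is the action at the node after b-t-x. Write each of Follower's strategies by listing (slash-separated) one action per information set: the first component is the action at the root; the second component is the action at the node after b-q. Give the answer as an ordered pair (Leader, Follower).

Trace the play path from the root:
  Follower plays e
→ terminal payoff (4, 5).
(Leader's choice at the node after b is never reached on this path, so it doesn't affect the outcome.)

(4, 5)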